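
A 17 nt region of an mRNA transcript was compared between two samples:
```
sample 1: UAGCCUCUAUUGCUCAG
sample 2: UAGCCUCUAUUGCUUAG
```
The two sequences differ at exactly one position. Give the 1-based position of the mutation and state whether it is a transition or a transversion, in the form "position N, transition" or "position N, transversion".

position 15, transition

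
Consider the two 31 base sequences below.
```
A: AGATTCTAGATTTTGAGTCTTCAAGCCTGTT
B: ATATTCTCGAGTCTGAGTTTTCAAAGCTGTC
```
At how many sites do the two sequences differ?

8

Comparing position by position, 8 sites differ: 2 (G/T), 8 (A/C), 11 (T/G), 13 (T/C), 19 (C/T), 25 (G/A), 26 (C/G), 31 (T/C).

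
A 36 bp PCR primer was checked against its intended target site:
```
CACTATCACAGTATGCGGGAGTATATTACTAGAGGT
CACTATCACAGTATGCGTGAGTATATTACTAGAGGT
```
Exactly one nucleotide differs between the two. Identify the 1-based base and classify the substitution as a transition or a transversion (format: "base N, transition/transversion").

base 18, transversion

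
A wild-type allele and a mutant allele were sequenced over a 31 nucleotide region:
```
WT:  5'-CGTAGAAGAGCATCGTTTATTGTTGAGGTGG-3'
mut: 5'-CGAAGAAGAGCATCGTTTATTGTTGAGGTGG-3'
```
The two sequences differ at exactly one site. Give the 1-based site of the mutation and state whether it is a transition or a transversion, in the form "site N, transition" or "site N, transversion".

The sequences differ only at site 3: T→A (pyrimidine→purine), a transversion.

site 3, transversion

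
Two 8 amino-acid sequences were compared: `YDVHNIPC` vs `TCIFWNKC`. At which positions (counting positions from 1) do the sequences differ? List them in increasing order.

1, 2, 3, 4, 5, 6, 7

Differences at position 1 (Y→T), position 2 (D→C), position 3 (V→I), position 4 (H→F), position 5 (N→W), position 6 (I→N), position 7 (P→K).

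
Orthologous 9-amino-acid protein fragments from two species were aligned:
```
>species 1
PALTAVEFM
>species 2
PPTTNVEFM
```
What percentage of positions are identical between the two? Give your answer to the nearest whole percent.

67%

3 positions differ (2, 3, 5), so 6 of 9 match: 6/9 = 66.67%.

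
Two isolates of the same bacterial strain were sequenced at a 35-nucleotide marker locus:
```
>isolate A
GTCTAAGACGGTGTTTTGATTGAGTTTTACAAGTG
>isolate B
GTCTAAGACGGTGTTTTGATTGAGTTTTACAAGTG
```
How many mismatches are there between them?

0

The two sequences are identical at every position.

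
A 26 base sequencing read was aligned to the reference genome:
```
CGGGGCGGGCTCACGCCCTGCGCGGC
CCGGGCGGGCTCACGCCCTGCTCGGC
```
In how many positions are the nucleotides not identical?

2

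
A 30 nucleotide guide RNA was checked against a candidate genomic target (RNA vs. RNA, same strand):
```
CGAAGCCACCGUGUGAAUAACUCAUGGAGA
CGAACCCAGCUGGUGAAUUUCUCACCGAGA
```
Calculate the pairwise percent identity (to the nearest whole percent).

8 positions differ (5, 9, 11, 12, 19, 20, 25, 26), so 22 of 30 match: 22/30 = 73.33%.

73%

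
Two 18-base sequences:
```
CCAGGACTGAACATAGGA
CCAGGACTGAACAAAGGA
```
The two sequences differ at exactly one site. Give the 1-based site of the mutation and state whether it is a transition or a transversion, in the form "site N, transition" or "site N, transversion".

site 14, transversion

The sequences differ only at site 14: T→A (pyrimidine→purine), a transversion.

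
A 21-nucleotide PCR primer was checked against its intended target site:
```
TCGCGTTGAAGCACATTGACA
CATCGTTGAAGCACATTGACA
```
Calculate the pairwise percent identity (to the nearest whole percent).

86%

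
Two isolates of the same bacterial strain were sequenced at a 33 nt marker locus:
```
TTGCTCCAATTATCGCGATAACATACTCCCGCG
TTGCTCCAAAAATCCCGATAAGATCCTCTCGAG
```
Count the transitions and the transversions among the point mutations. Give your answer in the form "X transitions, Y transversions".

1 transition, 6 transversions

Transitions (purine↔purine or pyrimidine↔pyrimidine): 29 C→T.
Transversions (purine↔pyrimidine): 10 T→A, 11 T→A, 15 G→C, 22 C→G, 25 A→C, 32 C→A.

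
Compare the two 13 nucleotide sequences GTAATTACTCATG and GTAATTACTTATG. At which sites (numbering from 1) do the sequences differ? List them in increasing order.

Differences at site 10 (C→T).

10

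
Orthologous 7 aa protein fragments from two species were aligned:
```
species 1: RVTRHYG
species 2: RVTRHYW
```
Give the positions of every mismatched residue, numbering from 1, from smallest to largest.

Differences at position 7 (G→W).

7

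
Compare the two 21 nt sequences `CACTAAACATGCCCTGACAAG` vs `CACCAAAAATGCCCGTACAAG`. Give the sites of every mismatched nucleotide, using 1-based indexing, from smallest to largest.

4, 8, 15, 16

Scanning 1-based: 4: T/C; 8: C/A; 15: T/G; 16: G/T.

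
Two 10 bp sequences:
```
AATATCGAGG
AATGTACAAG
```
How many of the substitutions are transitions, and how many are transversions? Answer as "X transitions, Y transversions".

Mismatches (1-based):
base 4: A→G (purine→purine, transition)
base 6: C→A (pyrimidine→purine, transversion)
base 7: G→C (purine→pyrimidine, transversion)
base 9: G→A (purine→purine, transition)

2 transitions, 2 transversions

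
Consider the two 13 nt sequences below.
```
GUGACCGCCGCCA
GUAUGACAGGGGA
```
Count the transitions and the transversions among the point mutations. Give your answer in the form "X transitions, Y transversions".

Mismatches (1-based):
position 3: G→A (purine→purine, transition)
position 4: A→U (purine→pyrimidine, transversion)
position 5: C→G (pyrimidine→purine, transversion)
position 6: C→A (pyrimidine→purine, transversion)
position 7: G→C (purine→pyrimidine, transversion)
position 8: C→A (pyrimidine→purine, transversion)
position 9: C→G (pyrimidine→purine, transversion)
position 11: C→G (pyrimidine→purine, transversion)
position 12: C→G (pyrimidine→purine, transversion)

1 transition, 8 transversions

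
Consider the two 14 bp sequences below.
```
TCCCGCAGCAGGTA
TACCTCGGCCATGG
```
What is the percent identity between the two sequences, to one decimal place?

8 positions differ (2, 5, 7, 10, 11, 12, 13, 14), so 6 of 14 match: 6/14 = 42.86%.

42.9%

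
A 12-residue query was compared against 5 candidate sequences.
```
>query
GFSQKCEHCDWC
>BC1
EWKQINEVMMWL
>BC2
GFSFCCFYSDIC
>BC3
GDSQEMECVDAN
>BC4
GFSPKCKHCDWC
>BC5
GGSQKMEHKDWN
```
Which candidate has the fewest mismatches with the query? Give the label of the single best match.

Hamming distances to query — BC1: 9; BC2: 6; BC3: 7; BC4: 2; BC5: 4.
Smallest is BC4 with 2 mismatches.

BC4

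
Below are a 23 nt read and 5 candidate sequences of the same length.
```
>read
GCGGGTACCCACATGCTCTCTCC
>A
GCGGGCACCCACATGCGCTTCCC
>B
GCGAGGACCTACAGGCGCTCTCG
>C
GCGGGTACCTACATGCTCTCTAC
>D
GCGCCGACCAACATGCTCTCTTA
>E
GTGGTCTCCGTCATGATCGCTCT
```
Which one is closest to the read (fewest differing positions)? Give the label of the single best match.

Hamming distances to read — A: 4; B: 6; C: 2; D: 6; E: 9.
Smallest is C with 2 mismatches.

C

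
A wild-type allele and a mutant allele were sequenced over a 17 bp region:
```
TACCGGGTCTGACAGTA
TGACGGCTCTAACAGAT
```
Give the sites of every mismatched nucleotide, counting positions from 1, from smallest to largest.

Scanning 1-based: 2: A/G; 3: C/A; 7: G/C; 11: G/A; 16: T/A; 17: A/T.

2, 3, 7, 11, 16, 17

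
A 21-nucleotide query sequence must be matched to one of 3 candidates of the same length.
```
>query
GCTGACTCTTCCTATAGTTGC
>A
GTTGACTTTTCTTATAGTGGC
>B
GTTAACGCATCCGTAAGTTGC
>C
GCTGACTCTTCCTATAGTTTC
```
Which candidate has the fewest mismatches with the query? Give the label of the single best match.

C

Hamming distances to query — A: 4; B: 7; C: 1.
Smallest is C with 1 mismatch.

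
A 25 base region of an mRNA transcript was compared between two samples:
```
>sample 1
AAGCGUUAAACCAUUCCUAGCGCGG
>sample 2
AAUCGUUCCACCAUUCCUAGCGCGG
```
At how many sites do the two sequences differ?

3

Comparing position by position, 3 sites differ: 3 (G/U), 8 (A/C), 9 (A/C).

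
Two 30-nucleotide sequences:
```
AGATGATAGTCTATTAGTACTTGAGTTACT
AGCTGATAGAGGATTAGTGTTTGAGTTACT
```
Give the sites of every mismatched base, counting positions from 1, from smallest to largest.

3, 10, 11, 12, 19, 20

Differences at site 3 (A→C), site 10 (T→A), site 11 (C→G), site 12 (T→G), site 19 (A→G), site 20 (C→T).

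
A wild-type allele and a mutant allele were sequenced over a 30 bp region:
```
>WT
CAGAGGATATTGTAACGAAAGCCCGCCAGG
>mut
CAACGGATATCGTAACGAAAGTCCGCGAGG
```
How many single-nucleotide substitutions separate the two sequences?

5

The sequences differ at sites 3, 4, 11, 22, 27 (1-based) — 5 in total.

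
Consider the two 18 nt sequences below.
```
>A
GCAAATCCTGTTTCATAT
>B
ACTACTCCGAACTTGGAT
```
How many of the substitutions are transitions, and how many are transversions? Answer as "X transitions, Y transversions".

Transitions (purine↔purine or pyrimidine↔pyrimidine): 1 G→A, 10 G→A, 12 T→C, 14 C→T, 15 A→G.
Transversions (purine↔pyrimidine): 3 A→T, 5 A→C, 9 T→G, 11 T→A, 16 T→G.

5 transitions, 5 transversions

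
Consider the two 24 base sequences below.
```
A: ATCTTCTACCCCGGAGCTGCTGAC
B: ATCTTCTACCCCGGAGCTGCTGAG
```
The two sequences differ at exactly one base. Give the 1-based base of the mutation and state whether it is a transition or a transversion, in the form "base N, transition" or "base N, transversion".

base 24, transversion

The sequences differ only at base 24: C→G (pyrimidine→purine), a transversion.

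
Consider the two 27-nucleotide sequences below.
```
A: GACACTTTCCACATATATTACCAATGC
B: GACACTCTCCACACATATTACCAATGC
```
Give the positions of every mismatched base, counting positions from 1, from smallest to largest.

7, 14

Differences at position 7 (T→C), position 14 (T→C).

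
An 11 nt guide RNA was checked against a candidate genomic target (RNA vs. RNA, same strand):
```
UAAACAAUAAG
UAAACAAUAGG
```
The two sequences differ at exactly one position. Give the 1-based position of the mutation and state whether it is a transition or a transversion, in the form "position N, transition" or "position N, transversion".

position 10, transition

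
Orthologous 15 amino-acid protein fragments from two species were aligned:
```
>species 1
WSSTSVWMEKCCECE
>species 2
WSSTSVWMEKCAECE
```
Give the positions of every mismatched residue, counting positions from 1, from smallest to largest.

Scanning 1-based: 12: C/A.

12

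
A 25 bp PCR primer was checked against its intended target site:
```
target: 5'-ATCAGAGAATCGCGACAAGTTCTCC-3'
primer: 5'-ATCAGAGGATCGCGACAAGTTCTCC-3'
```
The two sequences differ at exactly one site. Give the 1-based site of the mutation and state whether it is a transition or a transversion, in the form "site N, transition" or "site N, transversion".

The sequences differ only at site 8: A→G (purine→purine), a transition.

site 8, transition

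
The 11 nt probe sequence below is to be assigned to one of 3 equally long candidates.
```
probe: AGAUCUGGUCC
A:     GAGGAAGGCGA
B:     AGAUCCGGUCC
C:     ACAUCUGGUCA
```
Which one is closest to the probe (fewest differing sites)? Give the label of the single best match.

B

Hamming distances to probe — A: 9; B: 1; C: 2.
Smallest is B with 1 mismatch.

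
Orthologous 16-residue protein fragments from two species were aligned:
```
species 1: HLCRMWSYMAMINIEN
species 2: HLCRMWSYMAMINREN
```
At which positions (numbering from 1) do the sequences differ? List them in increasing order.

14

Scanning 1-based: 14: I/R.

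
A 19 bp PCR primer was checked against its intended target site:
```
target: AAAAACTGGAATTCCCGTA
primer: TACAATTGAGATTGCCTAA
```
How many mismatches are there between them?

Comparing position by position, 8 bases differ: 1 (A/T), 3 (A/C), 6 (C/T), 9 (G/A), 10 (A/G), 14 (C/G), 17 (G/T), 18 (T/A).

8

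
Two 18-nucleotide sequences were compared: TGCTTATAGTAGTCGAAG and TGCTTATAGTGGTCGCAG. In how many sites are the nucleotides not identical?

Mismatches (1-based): site 11: A→G; site 16: A→C.

2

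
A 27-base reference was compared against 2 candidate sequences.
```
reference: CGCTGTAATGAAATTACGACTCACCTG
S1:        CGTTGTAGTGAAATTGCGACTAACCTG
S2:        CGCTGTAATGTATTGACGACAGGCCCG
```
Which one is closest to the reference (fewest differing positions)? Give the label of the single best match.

Hamming distances to reference — S1: 4; S2: 7.
Smallest is S1 with 4 mismatches.

S1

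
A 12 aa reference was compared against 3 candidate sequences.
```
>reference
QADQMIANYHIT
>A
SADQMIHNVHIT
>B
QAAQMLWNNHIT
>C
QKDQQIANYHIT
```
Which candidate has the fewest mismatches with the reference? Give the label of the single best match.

A differs at 3 positions; B differs at 4 positions; C differs at 2 positions. The closest is C.

C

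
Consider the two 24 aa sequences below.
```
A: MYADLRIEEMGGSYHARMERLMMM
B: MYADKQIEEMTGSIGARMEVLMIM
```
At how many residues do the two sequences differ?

7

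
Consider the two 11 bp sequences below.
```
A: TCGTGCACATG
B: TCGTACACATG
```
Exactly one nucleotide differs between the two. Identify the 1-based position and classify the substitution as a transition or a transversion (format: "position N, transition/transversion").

The sequences differ only at position 5: G→A (purine→purine), a transition.

position 5, transition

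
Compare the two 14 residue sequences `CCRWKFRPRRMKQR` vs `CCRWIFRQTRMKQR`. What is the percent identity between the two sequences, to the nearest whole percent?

79%

Mismatches at positions 5, 8, 9 (1-based): 3 of 14.
Identical positions: 11/14 = 78.57% → 79%.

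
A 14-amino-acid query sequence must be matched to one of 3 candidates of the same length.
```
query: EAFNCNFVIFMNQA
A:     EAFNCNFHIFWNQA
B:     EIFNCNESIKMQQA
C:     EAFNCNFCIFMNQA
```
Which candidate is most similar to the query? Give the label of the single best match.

C

A differs at 2 positions; B differs at 5 positions; C differs at 1 position. The closest is C.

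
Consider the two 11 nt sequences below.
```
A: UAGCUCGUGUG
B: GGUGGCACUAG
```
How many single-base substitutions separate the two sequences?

Comparing position by position, 9 bases differ: 1 (U/G), 2 (A/G), 3 (G/U), 4 (C/G), 5 (U/G), 7 (G/A), 8 (U/C), 9 (G/U), 10 (U/A).

9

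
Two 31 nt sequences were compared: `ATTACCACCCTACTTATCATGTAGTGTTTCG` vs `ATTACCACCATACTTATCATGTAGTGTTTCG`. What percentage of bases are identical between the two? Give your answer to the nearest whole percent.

97%

Mismatch at position 10 (1-based): 1 of 31.
Identical positions: 30/31 = 96.77% → 97%.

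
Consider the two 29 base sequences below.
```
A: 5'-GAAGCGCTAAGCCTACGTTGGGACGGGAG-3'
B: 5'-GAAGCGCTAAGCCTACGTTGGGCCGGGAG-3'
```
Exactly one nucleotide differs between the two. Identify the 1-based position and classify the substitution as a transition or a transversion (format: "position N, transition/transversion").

The sequences differ only at position 23: A→C (purine→pyrimidine), a transversion.

position 23, transversion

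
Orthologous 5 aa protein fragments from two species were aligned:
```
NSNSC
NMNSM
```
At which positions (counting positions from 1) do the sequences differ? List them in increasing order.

Differences at position 2 (S→M), position 5 (C→M).

2, 5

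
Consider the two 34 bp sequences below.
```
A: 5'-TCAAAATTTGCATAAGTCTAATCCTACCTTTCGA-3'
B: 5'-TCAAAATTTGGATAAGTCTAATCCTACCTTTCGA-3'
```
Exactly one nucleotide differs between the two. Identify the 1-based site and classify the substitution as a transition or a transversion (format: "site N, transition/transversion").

site 11, transversion

Site 11 changes C→G. C is a pyrimidine and G is a purine, so this is a transversion.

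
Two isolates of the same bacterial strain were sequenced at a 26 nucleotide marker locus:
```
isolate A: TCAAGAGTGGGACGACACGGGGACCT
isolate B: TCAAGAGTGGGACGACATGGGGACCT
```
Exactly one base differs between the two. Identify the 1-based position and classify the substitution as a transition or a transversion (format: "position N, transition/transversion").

Position 18 changes C→T. C is a pyrimidine and T is a pyrimidine, so this is a transition.

position 18, transition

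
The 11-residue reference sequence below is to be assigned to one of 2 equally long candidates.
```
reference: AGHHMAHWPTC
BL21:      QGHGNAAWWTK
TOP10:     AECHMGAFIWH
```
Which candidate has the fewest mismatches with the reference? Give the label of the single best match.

BL21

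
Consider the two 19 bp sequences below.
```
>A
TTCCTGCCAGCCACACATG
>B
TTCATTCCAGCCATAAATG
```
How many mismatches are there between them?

Comparing position by position, 4 sites differ: 4 (C/A), 6 (G/T), 14 (C/T), 16 (C/A).

4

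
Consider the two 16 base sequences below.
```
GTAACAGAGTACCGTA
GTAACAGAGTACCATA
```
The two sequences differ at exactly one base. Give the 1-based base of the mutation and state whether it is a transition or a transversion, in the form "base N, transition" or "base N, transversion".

base 14, transition

Base 14 changes G→A. G is a purine and A is a purine, so this is a transition.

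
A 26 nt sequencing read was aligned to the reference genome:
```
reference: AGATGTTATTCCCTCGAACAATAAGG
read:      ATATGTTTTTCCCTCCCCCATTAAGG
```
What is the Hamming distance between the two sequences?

6

The sequences differ at positions 2, 8, 16, 17, 18, 21 (1-based) — 6 in total.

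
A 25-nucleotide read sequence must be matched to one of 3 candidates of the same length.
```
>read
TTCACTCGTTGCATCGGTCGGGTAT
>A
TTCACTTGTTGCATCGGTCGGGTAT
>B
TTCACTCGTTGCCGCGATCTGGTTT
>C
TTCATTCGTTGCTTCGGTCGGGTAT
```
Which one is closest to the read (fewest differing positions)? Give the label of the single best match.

A

A differs at 1 position; B differs at 5 positions; C differs at 2 positions. The closest is A.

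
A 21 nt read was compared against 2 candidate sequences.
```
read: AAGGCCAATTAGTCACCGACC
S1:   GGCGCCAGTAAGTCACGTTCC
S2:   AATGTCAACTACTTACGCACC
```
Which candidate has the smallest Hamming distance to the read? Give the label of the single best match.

Hamming distances to read — S1: 8; S2: 7.
Smallest is S2 with 7 mismatches.

S2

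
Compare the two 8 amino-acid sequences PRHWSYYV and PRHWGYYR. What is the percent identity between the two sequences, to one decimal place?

2 positions differ (5, 8), so 6 of 8 match: 6/8 = 75%.

75.0%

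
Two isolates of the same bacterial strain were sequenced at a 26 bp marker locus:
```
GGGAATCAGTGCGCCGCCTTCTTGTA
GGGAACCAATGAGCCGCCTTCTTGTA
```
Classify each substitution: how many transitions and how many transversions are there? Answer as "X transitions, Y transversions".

2 transitions, 1 transversion

Mismatches (1-based):
base 6: T→C (pyrimidine→pyrimidine, transition)
base 9: G→A (purine→purine, transition)
base 12: C→A (pyrimidine→purine, transversion)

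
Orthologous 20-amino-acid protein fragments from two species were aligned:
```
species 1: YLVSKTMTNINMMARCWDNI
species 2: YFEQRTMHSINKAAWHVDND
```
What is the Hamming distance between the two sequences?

The sequences differ at residues 2, 3, 4, 5, 8, 9, 12, 13, 15, 16, 17, 20 (1-based) — 12 in total.

12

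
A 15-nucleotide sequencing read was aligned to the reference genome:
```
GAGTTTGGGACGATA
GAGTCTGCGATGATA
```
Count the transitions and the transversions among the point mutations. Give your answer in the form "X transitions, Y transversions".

Mismatches (1-based):
base 5: T→C (pyrimidine→pyrimidine, transition)
base 8: G→C (purine→pyrimidine, transversion)
base 11: C→T (pyrimidine→pyrimidine, transition)

2 transitions, 1 transversion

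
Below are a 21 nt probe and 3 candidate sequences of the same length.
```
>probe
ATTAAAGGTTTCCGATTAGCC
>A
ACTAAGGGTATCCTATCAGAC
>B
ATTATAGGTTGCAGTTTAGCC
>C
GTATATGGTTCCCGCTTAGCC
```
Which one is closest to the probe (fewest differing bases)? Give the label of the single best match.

A differs at 6 bases; B differs at 4 bases; C differs at 6 bases. The closest is B.

B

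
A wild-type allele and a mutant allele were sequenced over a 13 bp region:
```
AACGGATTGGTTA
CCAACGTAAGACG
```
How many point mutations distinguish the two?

Comparing position by position, 11 positions differ: 1 (A/C), 2 (A/C), 3 (C/A), 4 (G/A), 5 (G/C), 6 (A/G), 8 (T/A), 9 (G/A), 11 (T/A), 12 (T/C), 13 (A/G).

11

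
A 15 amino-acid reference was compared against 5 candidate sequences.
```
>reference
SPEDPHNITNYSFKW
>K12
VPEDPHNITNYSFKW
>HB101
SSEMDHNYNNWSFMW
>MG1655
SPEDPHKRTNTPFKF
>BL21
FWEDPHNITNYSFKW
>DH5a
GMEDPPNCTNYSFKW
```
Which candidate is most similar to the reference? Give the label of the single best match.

K12

K12 differs at 1 position; HB101 differs at 7 positions; MG1655 differs at 5 positions; BL21 differs at 2 positions; DH5a differs at 4 positions. The closest is K12.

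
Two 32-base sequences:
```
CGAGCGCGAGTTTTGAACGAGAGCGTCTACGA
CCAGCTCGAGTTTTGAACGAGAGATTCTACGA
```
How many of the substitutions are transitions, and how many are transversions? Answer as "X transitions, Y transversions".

Mismatches (1-based):
position 2: G→C (purine→pyrimidine, transversion)
position 6: G→T (purine→pyrimidine, transversion)
position 24: C→A (pyrimidine→purine, transversion)
position 25: G→T (purine→pyrimidine, transversion)

0 transitions, 4 transversions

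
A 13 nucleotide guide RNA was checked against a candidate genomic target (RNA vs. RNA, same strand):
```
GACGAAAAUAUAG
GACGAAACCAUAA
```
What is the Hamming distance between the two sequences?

The sequences differ at sites 8, 9, 13 (1-based) — 3 in total.

3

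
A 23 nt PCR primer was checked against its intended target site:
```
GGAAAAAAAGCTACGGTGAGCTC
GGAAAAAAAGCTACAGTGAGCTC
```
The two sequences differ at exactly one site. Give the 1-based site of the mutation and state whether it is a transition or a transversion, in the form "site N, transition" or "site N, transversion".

Site 15 changes G→A. G is a purine and A is a purine, so this is a transition.

site 15, transition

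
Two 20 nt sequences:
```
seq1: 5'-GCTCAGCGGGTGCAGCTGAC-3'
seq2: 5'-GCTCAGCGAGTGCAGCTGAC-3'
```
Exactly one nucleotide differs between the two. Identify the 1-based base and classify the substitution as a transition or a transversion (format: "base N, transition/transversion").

base 9, transition

The sequences differ only at base 9: G→A (purine→purine), a transition.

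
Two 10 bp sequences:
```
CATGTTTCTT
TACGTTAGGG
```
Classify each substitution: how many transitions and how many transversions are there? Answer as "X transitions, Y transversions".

Transitions (purine↔purine or pyrimidine↔pyrimidine): 1 C→T, 3 T→C.
Transversions (purine↔pyrimidine): 7 T→A, 8 C→G, 9 T→G, 10 T→G.

2 transitions, 4 transversions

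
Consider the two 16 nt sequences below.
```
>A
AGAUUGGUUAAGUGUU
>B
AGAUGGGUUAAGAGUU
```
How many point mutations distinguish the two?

The sequences differ at positions 5, 13 (1-based) — 2 in total.

2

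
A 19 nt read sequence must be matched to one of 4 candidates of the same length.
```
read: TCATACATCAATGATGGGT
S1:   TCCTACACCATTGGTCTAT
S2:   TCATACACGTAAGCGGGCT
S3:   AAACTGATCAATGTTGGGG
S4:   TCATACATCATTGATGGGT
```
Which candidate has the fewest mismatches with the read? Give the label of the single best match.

S4

S1 differs at 7 sites; S2 differs at 7 sites; S3 differs at 7 sites; S4 differs at 1 site. The closest is S4.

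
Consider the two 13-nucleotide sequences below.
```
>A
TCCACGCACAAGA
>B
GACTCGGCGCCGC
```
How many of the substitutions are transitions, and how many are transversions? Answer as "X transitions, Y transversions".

0 transitions, 9 transversions

Mismatches (1-based):
position 1: T→G (pyrimidine→purine, transversion)
position 2: C→A (pyrimidine→purine, transversion)
position 4: A→T (purine→pyrimidine, transversion)
position 7: C→G (pyrimidine→purine, transversion)
position 8: A→C (purine→pyrimidine, transversion)
position 9: C→G (pyrimidine→purine, transversion)
position 10: A→C (purine→pyrimidine, transversion)
position 11: A→C (purine→pyrimidine, transversion)
position 13: A→C (purine→pyrimidine, transversion)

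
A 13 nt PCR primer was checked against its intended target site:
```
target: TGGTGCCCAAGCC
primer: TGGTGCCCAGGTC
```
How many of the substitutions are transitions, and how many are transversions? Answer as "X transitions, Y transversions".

Transitions (purine↔purine or pyrimidine↔pyrimidine): 10 A→G, 12 C→T.
Transversions (purine↔pyrimidine): none.

2 transitions, 0 transversions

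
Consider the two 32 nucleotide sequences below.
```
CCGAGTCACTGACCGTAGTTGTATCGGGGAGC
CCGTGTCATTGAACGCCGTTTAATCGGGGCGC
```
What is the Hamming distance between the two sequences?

8

Comparing position by position, 8 sites differ: 4 (A/T), 9 (C/T), 13 (C/A), 16 (T/C), 17 (A/C), 21 (G/T), 22 (T/A), 30 (A/C).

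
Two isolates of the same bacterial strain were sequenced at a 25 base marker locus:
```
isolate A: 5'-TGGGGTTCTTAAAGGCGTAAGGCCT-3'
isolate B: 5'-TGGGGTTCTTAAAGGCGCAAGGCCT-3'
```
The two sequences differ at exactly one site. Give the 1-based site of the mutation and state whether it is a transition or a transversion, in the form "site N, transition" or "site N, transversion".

Site 18 changes T→C. T is a pyrimidine and C is a pyrimidine, so this is a transition.

site 18, transition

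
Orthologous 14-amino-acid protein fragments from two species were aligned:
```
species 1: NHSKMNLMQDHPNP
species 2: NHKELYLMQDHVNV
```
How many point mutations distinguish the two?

The sequences differ at residues 3, 4, 5, 6, 12, 14 (1-based) — 6 in total.

6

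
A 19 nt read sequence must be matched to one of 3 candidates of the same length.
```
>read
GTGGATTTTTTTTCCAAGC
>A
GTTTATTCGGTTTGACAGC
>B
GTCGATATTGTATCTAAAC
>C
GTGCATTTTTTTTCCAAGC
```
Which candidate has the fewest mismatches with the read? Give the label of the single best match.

C

A differs at 8 sites; B differs at 6 sites; C differs at 1 site. The closest is C.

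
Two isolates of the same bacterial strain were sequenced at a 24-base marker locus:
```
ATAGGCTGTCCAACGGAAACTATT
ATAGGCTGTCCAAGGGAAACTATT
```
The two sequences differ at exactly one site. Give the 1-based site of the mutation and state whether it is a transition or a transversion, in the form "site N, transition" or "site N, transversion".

site 14, transversion

The sequences differ only at site 14: C→G (pyrimidine→purine), a transversion.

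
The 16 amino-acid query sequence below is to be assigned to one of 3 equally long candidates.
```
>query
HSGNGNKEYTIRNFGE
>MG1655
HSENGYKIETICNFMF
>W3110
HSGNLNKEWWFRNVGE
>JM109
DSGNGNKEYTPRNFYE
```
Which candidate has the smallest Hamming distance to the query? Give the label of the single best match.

JM109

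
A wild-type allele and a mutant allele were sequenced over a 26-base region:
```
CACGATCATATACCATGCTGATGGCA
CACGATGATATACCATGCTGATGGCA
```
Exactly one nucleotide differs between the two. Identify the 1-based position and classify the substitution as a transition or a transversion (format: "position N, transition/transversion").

position 7, transversion

Position 7 changes C→G. C is a pyrimidine and G is a purine, so this is a transversion.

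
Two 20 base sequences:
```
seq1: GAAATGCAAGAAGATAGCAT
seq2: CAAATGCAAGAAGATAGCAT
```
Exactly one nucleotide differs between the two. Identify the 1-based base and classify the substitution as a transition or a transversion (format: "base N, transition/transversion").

base 1, transversion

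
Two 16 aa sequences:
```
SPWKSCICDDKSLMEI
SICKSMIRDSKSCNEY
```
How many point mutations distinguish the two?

8

The sequences differ at positions 2, 3, 6, 8, 10, 13, 14, 16 (1-based) — 8 in total.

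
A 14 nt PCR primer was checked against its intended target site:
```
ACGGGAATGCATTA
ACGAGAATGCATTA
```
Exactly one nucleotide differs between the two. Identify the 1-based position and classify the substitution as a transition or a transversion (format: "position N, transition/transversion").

position 4, transition

Position 4 changes G→A. G is a purine and A is a purine, so this is a transition.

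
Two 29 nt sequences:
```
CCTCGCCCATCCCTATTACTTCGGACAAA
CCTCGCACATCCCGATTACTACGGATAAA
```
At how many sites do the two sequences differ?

4

Comparing position by position, 4 sites differ: 7 (C/A), 14 (T/G), 21 (T/A), 26 (C/T).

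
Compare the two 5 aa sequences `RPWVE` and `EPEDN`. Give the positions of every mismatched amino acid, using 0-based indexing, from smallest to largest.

0, 2, 3, 4

Differences at position 0 (R→E), position 2 (W→E), position 3 (V→D), position 4 (E→N).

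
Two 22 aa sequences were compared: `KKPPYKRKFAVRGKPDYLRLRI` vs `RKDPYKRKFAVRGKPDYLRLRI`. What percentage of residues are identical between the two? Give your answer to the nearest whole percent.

2 positions differ (1, 3), so 20 of 22 match: 20/22 = 90.91%.

91%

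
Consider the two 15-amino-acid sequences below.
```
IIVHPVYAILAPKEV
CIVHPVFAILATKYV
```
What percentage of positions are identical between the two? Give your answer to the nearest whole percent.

73%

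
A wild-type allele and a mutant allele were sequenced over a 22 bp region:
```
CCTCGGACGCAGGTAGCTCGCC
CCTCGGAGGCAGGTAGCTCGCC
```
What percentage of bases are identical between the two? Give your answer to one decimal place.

95.5%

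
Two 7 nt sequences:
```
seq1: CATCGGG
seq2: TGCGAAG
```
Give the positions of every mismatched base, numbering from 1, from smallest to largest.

1, 2, 3, 4, 5, 6

Differences at position 1 (C→T), position 2 (A→G), position 3 (T→C), position 4 (C→G), position 5 (G→A), position 6 (G→A).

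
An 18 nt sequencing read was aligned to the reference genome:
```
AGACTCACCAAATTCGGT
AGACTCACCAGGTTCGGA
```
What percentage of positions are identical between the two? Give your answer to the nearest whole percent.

3 positions differ (11, 12, 18), so 15 of 18 match: 15/18 = 83.33%.

83%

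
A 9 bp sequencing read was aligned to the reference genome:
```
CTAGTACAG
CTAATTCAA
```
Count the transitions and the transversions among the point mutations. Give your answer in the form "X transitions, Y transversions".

2 transitions, 1 transversion

Mismatches (1-based):
position 4: G→A (purine→purine, transition)
position 6: A→T (purine→pyrimidine, transversion)
position 9: G→A (purine→purine, transition)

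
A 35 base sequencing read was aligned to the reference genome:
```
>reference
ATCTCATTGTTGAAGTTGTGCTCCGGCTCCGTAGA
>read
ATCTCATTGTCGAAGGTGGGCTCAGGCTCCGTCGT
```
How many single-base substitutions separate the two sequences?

Mismatches (1-based): site 11: T→C; site 16: T→G; site 19: T→G; site 24: C→A; site 33: A→C; site 35: A→T.

6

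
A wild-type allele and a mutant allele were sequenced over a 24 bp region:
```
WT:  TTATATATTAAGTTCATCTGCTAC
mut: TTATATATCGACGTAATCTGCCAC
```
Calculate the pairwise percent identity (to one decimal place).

75.0%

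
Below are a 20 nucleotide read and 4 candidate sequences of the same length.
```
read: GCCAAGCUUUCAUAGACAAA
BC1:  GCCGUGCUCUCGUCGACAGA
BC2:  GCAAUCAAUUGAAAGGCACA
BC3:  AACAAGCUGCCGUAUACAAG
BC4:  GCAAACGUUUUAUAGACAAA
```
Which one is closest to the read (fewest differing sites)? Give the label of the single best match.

BC4

BC1 differs at 6 sites; BC2 differs at 9 sites; BC3 differs at 7 sites; BC4 differs at 4 sites. The closest is BC4.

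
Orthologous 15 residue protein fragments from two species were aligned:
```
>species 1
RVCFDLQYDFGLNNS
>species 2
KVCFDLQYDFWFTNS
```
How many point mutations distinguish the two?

4

Mismatches (1-based): residue 1: R→K; residue 11: G→W; residue 12: L→F; residue 13: N→T.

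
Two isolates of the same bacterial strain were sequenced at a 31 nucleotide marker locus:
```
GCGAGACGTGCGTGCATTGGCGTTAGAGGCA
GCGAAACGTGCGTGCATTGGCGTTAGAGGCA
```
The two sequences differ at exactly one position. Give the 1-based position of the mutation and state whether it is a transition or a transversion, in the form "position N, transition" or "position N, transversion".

Position 5 changes G→A. G is a purine and A is a purine, so this is a transition.

position 5, transition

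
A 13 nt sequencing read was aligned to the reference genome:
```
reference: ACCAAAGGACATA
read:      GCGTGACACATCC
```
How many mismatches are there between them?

Comparing position by position, 11 sites differ: 1 (A/G), 3 (C/G), 4 (A/T), 5 (A/G), 7 (G/C), 8 (G/A), 9 (A/C), 10 (C/A), 11 (A/T), 12 (T/C), 13 (A/C).

11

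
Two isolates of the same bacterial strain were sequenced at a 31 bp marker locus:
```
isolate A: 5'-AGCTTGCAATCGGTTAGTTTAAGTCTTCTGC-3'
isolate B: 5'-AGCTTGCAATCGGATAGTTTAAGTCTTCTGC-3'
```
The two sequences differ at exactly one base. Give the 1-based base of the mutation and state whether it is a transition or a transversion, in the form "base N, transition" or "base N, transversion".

Base 14 changes T→A. T is a pyrimidine and A is a purine, so this is a transversion.

base 14, transversion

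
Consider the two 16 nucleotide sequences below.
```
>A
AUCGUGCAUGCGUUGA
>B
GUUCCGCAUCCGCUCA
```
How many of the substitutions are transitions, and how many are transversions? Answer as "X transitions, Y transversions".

Transitions (purine↔purine or pyrimidine↔pyrimidine): 1 A→G, 3 C→U, 5 U→C, 13 U→C.
Transversions (purine↔pyrimidine): 4 G→C, 10 G→C, 15 G→C.

4 transitions, 3 transversions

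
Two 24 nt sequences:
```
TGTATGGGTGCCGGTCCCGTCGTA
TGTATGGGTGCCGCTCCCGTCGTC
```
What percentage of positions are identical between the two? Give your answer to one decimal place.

Mismatches at positions 14, 24 (1-based): 2 of 24.
Identical positions: 22/24 = 91.67% → 91.7%.

91.7%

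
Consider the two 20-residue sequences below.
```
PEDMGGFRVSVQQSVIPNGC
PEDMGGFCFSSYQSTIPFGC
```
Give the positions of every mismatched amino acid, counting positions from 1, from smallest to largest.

Differences at position 8 (R→C), position 9 (V→F), position 11 (V→S), position 12 (Q→Y), position 15 (V→T), position 18 (N→F).

8, 9, 11, 12, 15, 18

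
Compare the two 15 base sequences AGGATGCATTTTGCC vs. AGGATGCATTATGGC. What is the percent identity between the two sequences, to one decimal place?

Mismatches at positions 11, 14 (1-based): 2 of 15.
Identical positions: 13/15 = 86.67% → 86.7%.

86.7%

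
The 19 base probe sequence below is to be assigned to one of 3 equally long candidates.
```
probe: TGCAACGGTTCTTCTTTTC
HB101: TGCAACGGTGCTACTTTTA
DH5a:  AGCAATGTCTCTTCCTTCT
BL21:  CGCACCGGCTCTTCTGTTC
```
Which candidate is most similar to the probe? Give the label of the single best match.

HB101

HB101 differs at 3 positions; DH5a differs at 7 positions; BL21 differs at 4 positions. The closest is HB101.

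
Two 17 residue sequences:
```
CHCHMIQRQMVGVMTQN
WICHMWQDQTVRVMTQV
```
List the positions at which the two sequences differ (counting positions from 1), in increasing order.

Differences at position 1 (C→W), position 2 (H→I), position 6 (I→W), position 8 (R→D), position 10 (M→T), position 12 (G→R), position 17 (N→V).

1, 2, 6, 8, 10, 12, 17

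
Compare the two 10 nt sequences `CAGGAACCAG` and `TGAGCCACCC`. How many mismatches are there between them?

The sequences differ at sites 1, 2, 3, 5, 6, 7, 9, 10 (1-based) — 8 in total.

8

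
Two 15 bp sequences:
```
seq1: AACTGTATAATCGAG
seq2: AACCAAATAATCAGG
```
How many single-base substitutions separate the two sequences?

5

The sequences differ at bases 4, 5, 6, 13, 14 (1-based) — 5 in total.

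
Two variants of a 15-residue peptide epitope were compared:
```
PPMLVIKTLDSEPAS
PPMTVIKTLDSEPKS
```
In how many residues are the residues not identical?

Comparing position by position, 2 residues differ: 4 (L/T), 14 (A/K).

2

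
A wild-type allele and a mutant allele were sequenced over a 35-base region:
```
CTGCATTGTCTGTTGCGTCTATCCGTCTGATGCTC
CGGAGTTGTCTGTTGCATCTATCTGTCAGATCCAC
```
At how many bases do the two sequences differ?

Comparing position by position, 8 bases differ: 2 (T/G), 4 (C/A), 5 (A/G), 17 (G/A), 24 (C/T), 28 (T/A), 32 (G/C), 34 (T/A).

8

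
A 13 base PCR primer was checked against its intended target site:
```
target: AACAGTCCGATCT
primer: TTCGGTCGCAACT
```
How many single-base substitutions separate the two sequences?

6

The sequences differ at bases 1, 2, 4, 8, 9, 11 (1-based) — 6 in total.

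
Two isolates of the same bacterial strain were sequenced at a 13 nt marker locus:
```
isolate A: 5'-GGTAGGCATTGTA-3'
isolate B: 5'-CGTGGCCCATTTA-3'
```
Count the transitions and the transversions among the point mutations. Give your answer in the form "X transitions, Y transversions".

1 transition, 5 transversions

Mismatches (1-based):
position 1: G→C (purine→pyrimidine, transversion)
position 4: A→G (purine→purine, transition)
position 6: G→C (purine→pyrimidine, transversion)
position 8: A→C (purine→pyrimidine, transversion)
position 9: T→A (pyrimidine→purine, transversion)
position 11: G→T (purine→pyrimidine, transversion)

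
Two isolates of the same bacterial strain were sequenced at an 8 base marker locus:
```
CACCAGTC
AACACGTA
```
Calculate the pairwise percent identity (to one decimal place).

4 positions differ (1, 4, 5, 8), so 4 of 8 match: 4/8 = 50%.

50.0%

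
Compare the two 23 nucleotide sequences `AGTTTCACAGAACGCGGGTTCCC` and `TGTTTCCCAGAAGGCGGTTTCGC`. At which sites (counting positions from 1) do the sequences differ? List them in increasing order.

1, 7, 13, 18, 22

Scanning 1-based: 1: A/T; 7: A/C; 13: C/G; 18: G/T; 22: C/G.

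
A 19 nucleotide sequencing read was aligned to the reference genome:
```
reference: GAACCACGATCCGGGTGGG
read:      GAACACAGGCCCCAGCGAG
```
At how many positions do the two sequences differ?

9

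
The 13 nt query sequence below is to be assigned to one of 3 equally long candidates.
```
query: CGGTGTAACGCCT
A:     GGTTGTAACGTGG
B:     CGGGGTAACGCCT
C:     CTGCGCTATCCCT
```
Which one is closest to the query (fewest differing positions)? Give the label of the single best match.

Hamming distances to query — A: 5; B: 1; C: 6.
Smallest is B with 1 mismatch.

B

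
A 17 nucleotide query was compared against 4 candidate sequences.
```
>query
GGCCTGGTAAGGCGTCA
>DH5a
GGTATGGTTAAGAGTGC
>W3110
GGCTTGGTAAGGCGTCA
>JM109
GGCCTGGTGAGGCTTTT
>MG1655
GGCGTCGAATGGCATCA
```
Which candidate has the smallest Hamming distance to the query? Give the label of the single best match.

W3110

Hamming distances to query — DH5a: 7; W3110: 1; JM109: 4; MG1655: 5.
Smallest is W3110 with 1 mismatch.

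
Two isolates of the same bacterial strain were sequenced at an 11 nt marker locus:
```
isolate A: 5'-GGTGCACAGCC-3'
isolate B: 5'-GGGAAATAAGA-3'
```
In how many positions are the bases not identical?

Mismatches (1-based): position 3: T→G; position 4: G→A; position 5: C→A; position 7: C→T; position 9: G→A; position 10: C→G; position 11: C→A.

7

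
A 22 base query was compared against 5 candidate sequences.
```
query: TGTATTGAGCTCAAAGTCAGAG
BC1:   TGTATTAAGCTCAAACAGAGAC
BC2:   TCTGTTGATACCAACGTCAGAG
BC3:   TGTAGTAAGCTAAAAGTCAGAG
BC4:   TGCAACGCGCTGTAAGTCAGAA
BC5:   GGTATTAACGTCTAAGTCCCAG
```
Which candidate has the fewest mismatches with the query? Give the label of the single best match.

BC1 differs at 5 sites; BC2 differs at 6 sites; BC3 differs at 3 sites; BC4 differs at 7 sites; BC5 differs at 7 sites. The closest is BC3.

BC3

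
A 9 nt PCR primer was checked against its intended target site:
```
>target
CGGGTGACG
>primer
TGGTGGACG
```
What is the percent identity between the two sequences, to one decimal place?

66.7%

Mismatches at positions 1, 4, 5 (1-based): 3 of 9.
Identical positions: 6/9 = 66.67% → 66.7%.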